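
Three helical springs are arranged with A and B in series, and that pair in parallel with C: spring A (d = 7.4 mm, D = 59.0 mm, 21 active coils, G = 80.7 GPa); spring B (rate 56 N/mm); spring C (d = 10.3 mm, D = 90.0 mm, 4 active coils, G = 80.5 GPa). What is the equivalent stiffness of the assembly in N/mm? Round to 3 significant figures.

45.1 N/mm

k_A = Gd⁴/(8D³N_a) = (80.7×10³)(7.4⁴)/(8·59.0³·21) = 7.0135 N/mm
k_C = Gd⁴/(8D³N_a) = (80.5×10³)(10.3⁴)/(8·90.0³·4) = 38.839 N/mm
Springs A,B series: k_AB = 1/(1/7.0135+1/56) = 6.2329 N/mm; parallel with C: k_eq = 6.2329+38.839 = 45.072 N/mm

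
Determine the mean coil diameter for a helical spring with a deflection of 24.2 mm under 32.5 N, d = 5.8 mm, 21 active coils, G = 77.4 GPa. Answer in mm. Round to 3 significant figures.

Required rate k = F/δ = 32.5/24.2 = 1.343 N/mm
D = (Gd⁴/(8N_a·k))^(1/3) = (77.4×10³·5.8⁴/(8·21·1.343))^(1/3)
  = (388218)^(1/3) = 72.9500 mm

72.9 mm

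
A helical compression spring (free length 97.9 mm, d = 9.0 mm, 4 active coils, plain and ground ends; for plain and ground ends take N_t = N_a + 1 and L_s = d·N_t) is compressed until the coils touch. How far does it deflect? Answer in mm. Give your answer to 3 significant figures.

N_t = 5; L_s = 9.0·5 = 45 mm
δ_solid = L₀ − L_s = 97.9 − 45 = 52.9 mm

52.9 mm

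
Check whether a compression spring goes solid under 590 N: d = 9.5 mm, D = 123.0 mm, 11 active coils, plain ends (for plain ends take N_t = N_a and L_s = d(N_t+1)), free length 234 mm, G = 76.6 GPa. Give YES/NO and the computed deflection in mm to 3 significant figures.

YES, δ = 155 mm

k = Gd⁴/(8D³N_a) = (76.6×10³)(9.5⁴)/(8·123.0³·11) = 3.81 N/mm
N_t = 11; L_s = 9.5·12 = 114 mm; δ_solid = L₀ − L_s = 234 − 114 = 120 mm
δ = F/k = 590/3.81 = 154.86 mm
δ ≥ δ_solid → spring goes solid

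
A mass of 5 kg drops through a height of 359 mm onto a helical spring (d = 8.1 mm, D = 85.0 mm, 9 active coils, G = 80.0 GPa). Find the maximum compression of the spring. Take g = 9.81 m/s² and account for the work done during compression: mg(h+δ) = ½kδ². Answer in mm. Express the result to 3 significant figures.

73.8 mm

k = Gd⁴/(8D³N_a) = (80.0×10³)(8.1⁴)/(8·85.0³·9) = 7.7883 N/mm
W = mg = 5 × 9.81 = 49.05 N
½kδ² − Wδ − Wh = 0 → δ = (W + √(W² + 2kWh))/k
δ = (49.05 + √(2405.9 + 274286))/7.7883 = (49.05 + 526.02)/7.7883 = 73.837 mm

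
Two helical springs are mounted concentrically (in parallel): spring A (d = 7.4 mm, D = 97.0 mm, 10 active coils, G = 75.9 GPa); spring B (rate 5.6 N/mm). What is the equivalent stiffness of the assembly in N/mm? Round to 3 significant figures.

8.72 N/mm

k_A = Gd⁴/(8D³N_a) = (75.9×10³)(7.4⁴)/(8·97.0³·10) = 3.1172 N/mm
Parallel: k_eq = 3.1172 + 5.6 = 8.7172 N/mm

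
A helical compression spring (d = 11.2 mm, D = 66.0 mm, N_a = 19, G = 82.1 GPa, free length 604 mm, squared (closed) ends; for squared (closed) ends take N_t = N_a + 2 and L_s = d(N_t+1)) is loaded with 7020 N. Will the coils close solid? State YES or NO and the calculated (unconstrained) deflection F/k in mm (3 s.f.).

NO, δ = 237 mm

k = Gd⁴/(8D³N_a) = (82.1×10³)(11.2⁴)/(8·66.0³·19) = 29.562 N/mm
N_t = 21; L_s = 11.2·22 = 246.4 mm; δ_solid = L₀ − L_s = 604 − 246.4 = 357.6 mm
δ = F/k = 7020/29.562 = 237.46 mm
δ < δ_solid → spring does not go solid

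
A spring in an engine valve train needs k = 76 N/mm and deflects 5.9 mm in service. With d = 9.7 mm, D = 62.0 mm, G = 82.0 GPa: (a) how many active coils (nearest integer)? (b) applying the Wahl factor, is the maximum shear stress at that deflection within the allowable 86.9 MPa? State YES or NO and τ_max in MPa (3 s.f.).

(a) 5 coils; (b) NO, τ_max = 96.0 MPa

N_a = Gd⁴/(8D³k) = (82.0×10³)(9.7⁴)/(8·62.0³·76) = 5.01 → N_a = 5
Actual rate k = Gd⁴/(8D³·5) = 76.149 N/mm
Working load F = kδ = 76.149·5.9 = 449.28 N
C = 62.0/9.7 = 6.3918; K_W = (4C−1)/(4C−4)+0.615/C = 1.2353
τ_max = K_W·8FD/(πd³) = 1.2353·77.72 = 96.009 MPa
τ_max > 86.9 MPa → exceeds allowable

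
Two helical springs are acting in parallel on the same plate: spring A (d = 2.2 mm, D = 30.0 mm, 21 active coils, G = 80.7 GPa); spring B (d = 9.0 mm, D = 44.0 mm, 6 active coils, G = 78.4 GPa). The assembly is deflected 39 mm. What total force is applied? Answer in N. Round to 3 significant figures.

k_A = Gd⁴/(8D³N_a) = (80.7×10³)(2.2⁴)/(8·30.0³·21) = 0.41676 N/mm
k_B = Gd⁴/(8D³N_a) = (78.4×10³)(9.0⁴)/(8·44.0³·6) = 125.8 N/mm
Parallel: k_eq = 0.41676 + 125.8 = 126.22 N/mm
F = k_eq·δ = 126.22·39 = 4922.5 N

4920 N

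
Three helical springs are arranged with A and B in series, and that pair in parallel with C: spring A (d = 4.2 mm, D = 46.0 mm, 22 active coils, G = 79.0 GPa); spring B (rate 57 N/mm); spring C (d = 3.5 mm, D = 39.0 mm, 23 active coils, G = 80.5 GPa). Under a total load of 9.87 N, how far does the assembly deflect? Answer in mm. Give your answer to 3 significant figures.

3.94 mm

k_A = Gd⁴/(8D³N_a) = (79.0×10³)(4.2⁴)/(8·46.0³·22) = 1.435 N/mm
k_C = Gd⁴/(8D³N_a) = (80.5×10³)(3.5⁴)/(8·39.0³·23) = 1.1068 N/mm
Springs A,B series: k_AB = 1/(1/1.435+1/57) = 1.3997 N/mm; parallel with C: k_eq = 1.3997+1.1068 = 2.5065 N/mm
δ = F/k_eq = 9.87/2.5065 = 3.9378 mm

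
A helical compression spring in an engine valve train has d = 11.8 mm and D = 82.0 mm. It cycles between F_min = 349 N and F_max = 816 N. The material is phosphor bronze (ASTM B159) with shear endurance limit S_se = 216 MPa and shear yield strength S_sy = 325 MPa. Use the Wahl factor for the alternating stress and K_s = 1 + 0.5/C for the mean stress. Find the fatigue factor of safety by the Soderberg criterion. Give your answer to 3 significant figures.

2.43

C = D/d = 82.0/11.8 = 6.9492; K_W = (4C−1)/(4C−4)+0.615/C = 1.2146; K_s = 1+0.5/C = 1.0720
F_a = (F_max−F_min)/2 = 233.5 N; F_m = (F_max+F_min)/2 = 582.5 N
τ_a = K_W·8F_aD/(πd³) = 1.2146 × 29.675 = 36.043 MPa
τ_m = K_s·8F_mD/(πd³) = 1.0720 × 74.029 = 79.356 MPa
Soderberg: 1/n_f = τ_a/S_se + τ_m/S_sy = 36.043/216 + 79.356/325 = 0.16686 + 0.24417 = 0.41104
n_f = 1/0.41104 = 2.433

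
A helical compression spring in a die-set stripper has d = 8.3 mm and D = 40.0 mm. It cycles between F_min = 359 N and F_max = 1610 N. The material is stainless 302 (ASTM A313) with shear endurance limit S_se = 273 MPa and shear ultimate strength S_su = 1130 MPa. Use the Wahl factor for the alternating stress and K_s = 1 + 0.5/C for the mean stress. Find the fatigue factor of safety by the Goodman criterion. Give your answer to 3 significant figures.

C = D/d = 40.0/8.3 = 4.8193; K_W = (4C−1)/(4C−4)+0.615/C = 1.3240; K_s = 1+0.5/C = 1.1038
F_a = (F_max−F_min)/2 = 625.5 N; F_m = (F_max+F_min)/2 = 984.5 N
τ_a = K_W·8F_aD/(πd³) = 1.3240 × 111.43 = 147.53 MPa
τ_m = K_s·8F_mD/(πd³) = 1.1038 × 175.38 = 193.58 MPa
Goodman: 1/n_f = τ_a/S_se + τ_m/S_su = 147.53/273 + 193.58/1130 = 0.54040 + 0.17131 = 0.7117
n_f = 1/0.7117 = 1.405

1.41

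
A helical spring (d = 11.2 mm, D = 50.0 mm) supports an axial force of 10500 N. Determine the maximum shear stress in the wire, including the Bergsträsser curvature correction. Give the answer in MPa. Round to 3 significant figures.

1270 MPa

Spring index C = D/d = 50.0/11.2 = 4.4643
K_B = (4C+2)/(4C−3) = 19.857/14.857 = 1.3365
τ₀ = 8FD/(πd³) = 8·10500·50.0/(π·11.2³) = 4.2e+06/4413.7 = 951.58 MPa
τ_max = K·τ₀ = 1.3365 × 951.58 = 1271.8 MPa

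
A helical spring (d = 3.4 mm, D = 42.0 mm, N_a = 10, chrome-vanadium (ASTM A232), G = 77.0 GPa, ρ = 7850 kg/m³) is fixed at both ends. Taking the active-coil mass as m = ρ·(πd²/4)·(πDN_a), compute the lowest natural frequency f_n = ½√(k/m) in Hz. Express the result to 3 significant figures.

67.9 Hz

k = Gd⁴/(8D³N_a) = (77.0×10³)(3.4⁴)/(8·42.0³·10) = 1.7361 N/mm = 1736.1 N/m
Wire length L = πDN_a = π·42.0·10 = 1319.5 mm
m = ρ·(πd²/4)·L = 7850 × 9.0792×10⁻⁶ m² × 1.3195 m = 0.094041 kg
f_n = ½√(k/m) = 0.5·√(1736.1/0.094041) = 0.5·√(18461) = 67.935 Hz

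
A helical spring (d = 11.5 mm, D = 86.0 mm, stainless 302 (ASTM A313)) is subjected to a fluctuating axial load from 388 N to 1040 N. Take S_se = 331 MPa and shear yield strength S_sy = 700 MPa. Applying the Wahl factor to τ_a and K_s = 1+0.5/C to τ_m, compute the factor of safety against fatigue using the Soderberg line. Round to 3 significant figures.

C = D/d = 86.0/11.5 = 7.4783; K_W = (4C−1)/(4C−4)+0.615/C = 1.1980; K_s = 1+0.5/C = 1.0669
F_a = (F_max−F_min)/2 = 326 N; F_m = (F_max+F_min)/2 = 714 N
τ_a = K_W·8F_aD/(πd³) = 1.1980 × 46.942 = 56.237 MPa
τ_m = K_s·8F_mD/(πd³) = 1.0669 × 102.81 = 109.69 MPa
Soderberg: 1/n_f = τ_a/S_se + τ_m/S_sy = 56.237/331 + 109.69/700 = 0.16990 + 0.15669 = 0.32659
n_f = 1/0.32659 = 3.062

3.06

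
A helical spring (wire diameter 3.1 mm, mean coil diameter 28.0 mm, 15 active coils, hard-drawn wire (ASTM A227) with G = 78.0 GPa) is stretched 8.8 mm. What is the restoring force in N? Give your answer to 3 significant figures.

k = Gd⁴/(8D³N_a) = (78.0×10³)(3.1⁴)/(8·28.0³·15) = 2.7346 N/mm
F = k·δ = 2.7346 × 8.8 = 24.064 N

24.1 N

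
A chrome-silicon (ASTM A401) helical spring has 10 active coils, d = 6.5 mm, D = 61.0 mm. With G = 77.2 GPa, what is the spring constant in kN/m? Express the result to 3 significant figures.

k = Gd⁴/(8D³N_a) = (77.2×10³ × 6.5⁴) / (8 × 61.0³ × 10)
  = 1.37807e+08 / 1.81585e+07 = 7.5891 N/mm

7.59 kN/m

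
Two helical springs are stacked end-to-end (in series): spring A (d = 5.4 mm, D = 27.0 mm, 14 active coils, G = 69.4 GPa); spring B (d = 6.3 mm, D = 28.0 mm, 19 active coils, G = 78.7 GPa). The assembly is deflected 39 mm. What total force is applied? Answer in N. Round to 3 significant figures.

607 N

k_A = Gd⁴/(8D³N_a) = (69.4×10³)(5.4⁴)/(8·27.0³·14) = 26.769 N/mm
k_B = Gd⁴/(8D³N_a) = (78.7×10³)(6.3⁴)/(8·28.0³·19) = 37.155 N/mm
Series: 1/k_eq = 1/26.769 + 1/37.155 = 0.064271; k_eq = 15.559 N/mm
F = k_eq·δ = 15.559·39 = 606.8 N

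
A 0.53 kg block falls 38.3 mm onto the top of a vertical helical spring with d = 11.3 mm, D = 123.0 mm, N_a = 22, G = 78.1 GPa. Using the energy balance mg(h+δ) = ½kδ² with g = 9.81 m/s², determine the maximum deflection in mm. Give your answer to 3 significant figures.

k = Gd⁴/(8D³N_a) = (78.1×10³)(11.3⁴)/(8·123.0³·22) = 3.8881 N/mm
W = mg = 0.53 × 9.81 = 5.1993 N
½kδ² − Wδ − Wh = 0 → δ = (W + √(W² + 2kWh))/k
δ = (5.1993 + √(27.033 + 1548.5))/3.8881 = (5.1993 + 39.693)/3.8881 = 11.546 mm

11.5 mm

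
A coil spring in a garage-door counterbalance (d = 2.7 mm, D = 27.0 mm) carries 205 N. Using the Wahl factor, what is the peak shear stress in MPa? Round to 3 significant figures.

Spring index C = D/d = 27.0/2.7 = 10.0000
K_W = (4C−1)/(4C−4) + 0.615/C = 39.000/36.000 + 0.0615 = 1.1448
τ₀ = 8FD/(πd³) = 8·205·27.0/(π·2.7³) = 44280/61.836 = 716.09 MPa
τ_max = K·τ₀ = 1.1448 × 716.09 = 819.8 MPa

820 MPa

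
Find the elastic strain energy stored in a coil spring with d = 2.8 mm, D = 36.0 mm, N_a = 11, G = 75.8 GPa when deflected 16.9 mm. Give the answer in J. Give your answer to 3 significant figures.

0.162 J

k = Gd⁴/(8D³N_a) = (75.8×10³)(2.8⁴)/(8·36.0³·11) = 1.1348 N/mm
U = ½kδ² = 0.5 × 1.1348 × 16.9² = 162.05 N·mm = 0.16205 J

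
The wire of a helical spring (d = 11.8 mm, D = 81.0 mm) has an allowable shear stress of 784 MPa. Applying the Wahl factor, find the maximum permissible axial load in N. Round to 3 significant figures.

C = D/d = 81.0/11.8 = 6.8644
K_W = (4C−1)/(4C−4) + 0.615/C = 26.458/23.458 + 0.0896 = 1.2175
τ_max = K·8FD/(πd³) → F_max = τ_allow·πd³/(8DK)
F_max = 784·π·11.8³/(8·81.0·1.2175) = 4.0468e+06/788.93 = 5129.5 N

5130 N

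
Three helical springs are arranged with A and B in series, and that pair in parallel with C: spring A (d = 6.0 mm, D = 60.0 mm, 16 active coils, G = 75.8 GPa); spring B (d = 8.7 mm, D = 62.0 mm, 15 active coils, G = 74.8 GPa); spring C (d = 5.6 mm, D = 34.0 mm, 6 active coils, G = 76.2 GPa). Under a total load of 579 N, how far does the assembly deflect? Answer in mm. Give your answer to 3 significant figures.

13.6 mm

k_A = Gd⁴/(8D³N_a) = (75.8×10³)(6.0⁴)/(8·60.0³·16) = 3.5531 N/mm
k_B = Gd⁴/(8D³N_a) = (74.8×10³)(8.7⁴)/(8·62.0³·15) = 14.984 N/mm
k_C = Gd⁴/(8D³N_a) = (76.2×10³)(5.6⁴)/(8·34.0³·6) = 39.722 N/mm
Springs A,B series: k_AB = 1/(1/3.5531+1/14.984) = 2.8721 N/mm; parallel with C: k_eq = 2.8721+39.722 = 42.594 N/mm
δ = F/k_eq = 579/42.594 = 13.594 mm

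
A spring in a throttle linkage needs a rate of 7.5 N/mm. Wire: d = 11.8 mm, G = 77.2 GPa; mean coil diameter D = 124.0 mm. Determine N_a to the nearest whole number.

N_a = Gd⁴/(8D³k) = (77.2×10³ × 11.8⁴)/(8 × 124.0³ × 7.5)
    = 1.49674e+09 / 1.14397e+08 = 13.08 → 13 coils

13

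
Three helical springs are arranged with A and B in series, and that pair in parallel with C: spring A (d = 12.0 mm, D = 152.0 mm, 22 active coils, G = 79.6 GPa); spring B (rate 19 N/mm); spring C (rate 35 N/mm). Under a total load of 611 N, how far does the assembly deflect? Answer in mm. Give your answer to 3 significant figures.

k_A = Gd⁴/(8D³N_a) = (79.6×10³)(12.0⁴)/(8·152.0³·22) = 2.6705 N/mm
Springs A,B series: k_AB = 1/(1/2.6705+1/19) = 2.3414 N/mm; parallel with C: k_eq = 2.3414+35 = 37.341 N/mm
δ = F/k_eq = 611/37.341 = 16.363 mm

16.4 mm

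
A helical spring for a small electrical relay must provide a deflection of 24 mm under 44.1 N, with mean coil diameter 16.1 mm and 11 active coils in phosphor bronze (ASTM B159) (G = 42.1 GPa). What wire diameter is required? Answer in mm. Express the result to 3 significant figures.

Required rate k = F/δ = 44.1/24 = 1.8375 N/mm
d = (8D³N_a·k / G)^(1/4) = (8·16.1³·11·1.8375 / (42.1×10³))^0.25
  = (16.029)^0.25 = 2.0009 mm

2.00 mm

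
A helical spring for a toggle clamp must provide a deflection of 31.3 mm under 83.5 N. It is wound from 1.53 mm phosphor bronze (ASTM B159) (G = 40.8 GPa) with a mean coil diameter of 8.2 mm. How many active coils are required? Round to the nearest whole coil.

19

Required rate k = F/δ = 83.5/31.3 = 2.6677 N/mm
N_a = Gd⁴/(8D³k) = (40.8×10³ × 1.53⁴)/(8 × 8.2³ × 2.6677)
    = 223576 / 11767.2 = 19 → 19 coils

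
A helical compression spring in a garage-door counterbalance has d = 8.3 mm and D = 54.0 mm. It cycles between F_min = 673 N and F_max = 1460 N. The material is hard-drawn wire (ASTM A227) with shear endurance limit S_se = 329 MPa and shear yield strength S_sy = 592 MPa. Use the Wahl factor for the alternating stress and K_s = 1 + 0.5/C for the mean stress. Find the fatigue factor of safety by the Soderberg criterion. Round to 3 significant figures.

C = D/d = 54.0/8.3 = 6.5060; K_W = (4C−1)/(4C−4)+0.615/C = 1.2307; K_s = 1+0.5/C = 1.0769
F_a = (F_max−F_min)/2 = 393.5 N; F_m = (F_max+F_min)/2 = 1066.5 N
τ_a = K_W·8F_aD/(πd³) = 1.2307 × 94.633 = 116.47 MPa
τ_m = K_s·8F_mD/(πd³) = 1.0769 × 256.48 = 276.2 MPa
Soderberg: 1/n_f = τ_a/S_se + τ_m/S_sy = 116.47/329 + 276.2/592 = 0.35401 + 0.46655 = 0.82056
n_f = 1/0.82056 = 1.219

1.22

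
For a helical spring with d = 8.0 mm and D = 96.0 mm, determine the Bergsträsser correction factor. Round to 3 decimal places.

1.111

C = D/d = 96.0/8.0 = 12.0000
K_B = (4C+2)/(4C−3) = 50.000/45.000 = 1.1111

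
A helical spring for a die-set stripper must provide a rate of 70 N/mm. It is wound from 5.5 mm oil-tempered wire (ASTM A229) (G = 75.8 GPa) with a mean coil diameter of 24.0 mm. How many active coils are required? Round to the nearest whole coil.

9

N_a = Gd⁴/(8D³k) = (75.8×10³ × 5.5⁴)/(8 × 24.0³ × 70)
    = 6.93617e+07 / 7.74144e+06 = 8.96 → 9 coils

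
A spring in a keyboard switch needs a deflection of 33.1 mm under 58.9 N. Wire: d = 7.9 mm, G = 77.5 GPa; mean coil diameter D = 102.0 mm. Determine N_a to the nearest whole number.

20

Required rate k = F/δ = 58.9/33.1 = 1.7795 N/mm
N_a = Gd⁴/(8D³k) = (77.5×10³ × 7.9⁴)/(8 × 102.0³ × 1.7795)
    = 3.01863e+08 / 1.5107e+07 = 19.98 → 20 coils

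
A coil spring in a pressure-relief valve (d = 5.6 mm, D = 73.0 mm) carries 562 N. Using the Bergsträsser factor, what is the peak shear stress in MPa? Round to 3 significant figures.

Spring index C = D/d = 73.0/5.6 = 13.0357
K_B = (4C+2)/(4C−3) = 54.143/49.143 = 1.1017
τ₀ = 8FD/(πd³) = 8·562·73.0/(π·5.6³) = 328208/551.71 = 594.89 MPa
τ_max = K·τ₀ = 1.1017 × 594.89 = 655.41 MPa

655 MPa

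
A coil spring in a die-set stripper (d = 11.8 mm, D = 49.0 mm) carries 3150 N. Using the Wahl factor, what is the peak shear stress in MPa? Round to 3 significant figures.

Spring index C = D/d = 49.0/11.8 = 4.1525
K_W = (4C−1)/(4C−4) + 0.615/C = 15.610/12.610 + 0.1481 = 1.3860
τ₀ = 8FD/(πd³) = 8·3150·49.0/(π·11.8³) = 1.2348e+06/5161.7 = 239.22 MPa
τ_max = K·τ₀ = 1.3860 × 239.22 = 331.56 MPa

332 MPa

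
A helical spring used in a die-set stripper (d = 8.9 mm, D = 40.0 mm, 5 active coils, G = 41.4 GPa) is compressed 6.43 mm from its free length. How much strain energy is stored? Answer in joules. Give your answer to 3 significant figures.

k = Gd⁴/(8D³N_a) = (41.4×10³)(8.9⁴)/(8·40.0³·5) = 101.47 N/mm
U = ½kδ² = 0.5 × 101.47 × 6.43² = 2097.6 N·mm = 2.0976 J

2.10 J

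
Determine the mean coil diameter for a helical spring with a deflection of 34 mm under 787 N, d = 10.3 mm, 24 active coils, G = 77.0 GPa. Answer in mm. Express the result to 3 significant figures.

Required rate k = F/δ = 787/34 = 23.147 N/mm
D = (Gd⁴/(8N_a·k))^(1/3) = (77.0×10³·10.3⁴/(8·24·23.147))^(1/3)
  = (195004)^(1/3) = 57.9893 mm

58.0 mm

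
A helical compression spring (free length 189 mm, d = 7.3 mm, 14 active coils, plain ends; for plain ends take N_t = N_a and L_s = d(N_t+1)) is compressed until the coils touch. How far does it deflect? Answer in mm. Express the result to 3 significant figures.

79.5 mm

N_t = 14; L_s = 7.3·15 = 109.5 mm
δ_solid = L₀ − L_s = 189 − 109.5 = 79.5 mm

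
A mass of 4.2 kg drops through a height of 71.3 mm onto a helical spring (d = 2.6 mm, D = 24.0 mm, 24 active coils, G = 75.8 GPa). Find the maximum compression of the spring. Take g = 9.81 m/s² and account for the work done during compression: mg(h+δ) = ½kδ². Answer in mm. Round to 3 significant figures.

106 mm

k = Gd⁴/(8D³N_a) = (75.8×10³)(2.6⁴)/(8·24.0³·24) = 1.3051 N/mm
W = mg = 4.2 × 9.81 = 41.202 N
½kδ² − Wδ − Wh = 0 → δ = (W + √(W² + 2kWh))/k
δ = (41.202 + √(1697.6 + 7667.71))/1.3051 = (41.202 + 96.775)/1.3051 = 105.72 mm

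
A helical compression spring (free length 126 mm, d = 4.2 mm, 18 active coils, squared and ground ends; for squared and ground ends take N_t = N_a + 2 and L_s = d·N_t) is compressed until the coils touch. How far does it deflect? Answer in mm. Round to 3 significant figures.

42.0 mm

N_t = 20; L_s = 4.2·20 = 84 mm
δ_solid = L₀ − L_s = 126 − 84 = 42 mm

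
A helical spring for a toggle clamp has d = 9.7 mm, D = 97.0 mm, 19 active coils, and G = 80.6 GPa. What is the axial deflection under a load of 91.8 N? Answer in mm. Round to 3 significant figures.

17.8 mm

k = Gd⁴/(8D³N_a) = (80.6×10³)(9.7⁴)/(8·97.0³·19) = 5.1436 N/mm
δ = F/k = 91.8 / 5.1436 = 17.848 mm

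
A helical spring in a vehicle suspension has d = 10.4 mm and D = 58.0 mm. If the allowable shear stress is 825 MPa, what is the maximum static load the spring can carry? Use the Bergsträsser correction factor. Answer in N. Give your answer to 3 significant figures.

4990 N

C = D/d = 58.0/10.4 = 5.5769
K_B = (4C+2)/(4C−3) = 24.308/19.308 = 1.2590
τ_max = K·8FD/(πd³) → F_max = τ_allow·πd³/(8DK)
F_max = 825·π·10.4³/(8·58.0·1.2590) = 2.9154e+06/584.16 = 4990.8 N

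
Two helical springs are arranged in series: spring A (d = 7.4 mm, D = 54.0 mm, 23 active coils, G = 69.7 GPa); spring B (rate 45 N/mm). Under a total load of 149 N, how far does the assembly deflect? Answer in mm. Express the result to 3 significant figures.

k_A = Gd⁴/(8D³N_a) = (69.7×10³)(7.4⁴)/(8·54.0³·23) = 7.2137 N/mm
Series: 1/k_eq = 1/7.2137 + 1/45 = 0.16085; k_eq = 6.2171 N/mm
δ = F/k_eq = 149/6.2171 = 23.966 mm

24.0 mm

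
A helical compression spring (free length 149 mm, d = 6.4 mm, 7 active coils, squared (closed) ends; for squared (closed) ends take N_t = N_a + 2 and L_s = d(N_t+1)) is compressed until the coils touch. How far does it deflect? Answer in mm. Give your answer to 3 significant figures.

85.0 mm

N_t = 9; L_s = 6.4·10 = 64 mm
δ_solid = L₀ − L_s = 149 − 64 = 85 mm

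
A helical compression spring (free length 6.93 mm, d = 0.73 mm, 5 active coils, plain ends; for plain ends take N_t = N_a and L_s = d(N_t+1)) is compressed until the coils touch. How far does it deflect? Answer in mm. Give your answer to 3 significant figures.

N_t = 5; L_s = 0.73·6 = 4.38 mm
δ_solid = L₀ − L_s = 6.93 − 4.38 = 2.55 mm

2.55 mm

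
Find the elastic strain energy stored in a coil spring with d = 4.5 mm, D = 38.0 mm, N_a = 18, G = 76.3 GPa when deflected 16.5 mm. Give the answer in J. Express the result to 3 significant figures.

0.539 J

k = Gd⁴/(8D³N_a) = (76.3×10³)(4.5⁴)/(8·38.0³·18) = 3.9597 N/mm
U = ½kδ² = 0.5 × 3.9597 × 16.5² = 539.01 N·mm = 0.53901 J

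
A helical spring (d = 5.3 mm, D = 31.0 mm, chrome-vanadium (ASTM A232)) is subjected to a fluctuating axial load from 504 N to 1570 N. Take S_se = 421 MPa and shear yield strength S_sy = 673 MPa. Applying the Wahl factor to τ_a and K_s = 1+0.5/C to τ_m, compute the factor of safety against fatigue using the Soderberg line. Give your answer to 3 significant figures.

0.577

C = D/d = 31.0/5.3 = 5.8491; K_W = (4C−1)/(4C−4)+0.615/C = 1.2598; K_s = 1+0.5/C = 1.0855
F_a = (F_max−F_min)/2 = 533 N; F_m = (F_max+F_min)/2 = 1037 N
τ_a = K_W·8F_aD/(πd³) = 1.2598 × 282.62 = 356.05 MPa
τ_m = K_s·8F_mD/(πd³) = 1.0855 × 549.86 = 596.87 MPa
Soderberg: 1/n_f = τ_a/S_se + τ_m/S_sy = 356.05/421 + 596.87/673 = 0.84572 + 0.88687 = 1.7326
n_f = 1/1.7326 = 0.5772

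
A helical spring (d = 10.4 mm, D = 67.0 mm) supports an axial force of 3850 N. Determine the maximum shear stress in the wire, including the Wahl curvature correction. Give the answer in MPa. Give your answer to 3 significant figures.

720 MPa

Spring index C = D/d = 67.0/10.4 = 6.4423
K_W = (4C−1)/(4C−4) + 0.615/C = 24.769/21.769 + 0.0955 = 1.2333
τ₀ = 8FD/(πd³) = 8·3850·67.0/(π·10.4³) = 2.0636e+06/3533.9 = 583.95 MPa
τ_max = K·τ₀ = 1.2333 × 583.95 = 720.17 MPa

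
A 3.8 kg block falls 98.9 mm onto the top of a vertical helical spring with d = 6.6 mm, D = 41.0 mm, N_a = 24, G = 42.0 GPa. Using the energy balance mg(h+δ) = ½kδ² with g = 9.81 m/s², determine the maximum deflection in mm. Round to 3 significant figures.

41.7 mm

k = Gd⁴/(8D³N_a) = (42.0×10³)(6.6⁴)/(8·41.0³·24) = 6.0224 N/mm
W = mg = 3.8 × 9.81 = 37.278 N
½kδ² − Wδ − Wh = 0 → δ = (W + √(W² + 2kWh))/k
δ = (37.278 + √(1389.6 + 44407))/6.0224 = (37.278 + 214)/6.0224 = 41.724 mm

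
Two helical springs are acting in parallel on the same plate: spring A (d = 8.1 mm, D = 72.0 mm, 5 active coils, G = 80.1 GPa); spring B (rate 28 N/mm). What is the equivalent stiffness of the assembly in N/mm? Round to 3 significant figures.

k_A = Gd⁴/(8D³N_a) = (80.1×10³)(8.1⁴)/(8·72.0³·5) = 23.095 N/mm
Parallel: k_eq = 23.095 + 28 = 51.095 N/mm

51.1 N/mm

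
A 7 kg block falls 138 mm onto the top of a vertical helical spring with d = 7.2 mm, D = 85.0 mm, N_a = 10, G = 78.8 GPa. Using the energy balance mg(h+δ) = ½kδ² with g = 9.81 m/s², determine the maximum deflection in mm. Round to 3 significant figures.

k = Gd⁴/(8D³N_a) = (78.8×10³)(7.2⁴)/(8·85.0³·10) = 4.3103 N/mm
W = mg = 7 × 9.81 = 68.67 N
½kδ² − Wδ − Wh = 0 → δ = (W + √(W² + 2kWh))/k
δ = (68.67 + √(4715.6 + 81693.1))/4.3103 = (68.67 + 293.95)/4.3103 = 84.129 mm

84.1 mm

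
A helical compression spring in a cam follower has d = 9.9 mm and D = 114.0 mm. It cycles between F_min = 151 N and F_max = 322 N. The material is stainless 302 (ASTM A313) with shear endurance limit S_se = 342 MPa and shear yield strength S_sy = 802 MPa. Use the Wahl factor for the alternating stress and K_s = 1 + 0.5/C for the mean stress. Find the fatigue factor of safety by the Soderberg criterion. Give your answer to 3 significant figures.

C = D/d = 114.0/9.9 = 11.5152; K_W = (4C−1)/(4C−4)+0.615/C = 1.1247; K_s = 1+0.5/C = 1.0434
F_a = (F_max−F_min)/2 = 85.5 N; F_m = (F_max+F_min)/2 = 236.5 N
τ_a = K_W·8F_aD/(πd³) = 1.1247 × 25.58 = 28.771 MPa
τ_m = K_s·8F_mD/(πd³) = 1.0434 × 70.757 = 73.83 MPa
Soderberg: 1/n_f = τ_a/S_se + τ_m/S_sy = 28.771/342 + 73.83/802 = 0.08413 + 0.09206 = 0.17618
n_f = 1/0.17618 = 5.676

5.68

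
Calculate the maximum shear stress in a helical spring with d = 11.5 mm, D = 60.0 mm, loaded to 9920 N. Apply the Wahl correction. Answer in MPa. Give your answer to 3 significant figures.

1290 MPa

Spring index C = D/d = 60.0/11.5 = 5.2174
K_W = (4C−1)/(4C−4) + 0.615/C = 19.870/16.870 + 0.1179 = 1.2957
τ₀ = 8FD/(πd³) = 8·9920·60.0/(π·11.5³) = 4.7616e+06/4778 = 996.57 MPa
τ_max = K·τ₀ = 1.2957 × 996.57 = 1291.3 MPa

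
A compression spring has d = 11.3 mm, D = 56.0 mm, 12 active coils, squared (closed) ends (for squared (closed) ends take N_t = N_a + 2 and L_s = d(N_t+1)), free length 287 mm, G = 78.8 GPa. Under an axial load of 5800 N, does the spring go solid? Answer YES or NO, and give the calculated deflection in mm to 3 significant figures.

NO, δ = 76.1 mm

k = Gd⁴/(8D³N_a) = (78.8×10³)(11.3⁴)/(8·56.0³·12) = 76.209 N/mm
N_t = 14; L_s = 11.3·15 = 169.5 mm; δ_solid = L₀ − L_s = 287 − 169.5 = 117.5 mm
δ = F/k = 5800/76.209 = 76.107 mm
δ < δ_solid → spring does not go solid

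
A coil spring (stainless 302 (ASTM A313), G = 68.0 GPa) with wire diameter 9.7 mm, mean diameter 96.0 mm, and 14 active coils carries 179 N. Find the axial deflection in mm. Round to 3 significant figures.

k = Gd⁴/(8D³N_a) = (68.0×10³)(9.7⁴)/(8·96.0³·14) = 6.0752 N/mm
δ = F/k = 179 / 6.0752 = 29.464 mm

29.5 mm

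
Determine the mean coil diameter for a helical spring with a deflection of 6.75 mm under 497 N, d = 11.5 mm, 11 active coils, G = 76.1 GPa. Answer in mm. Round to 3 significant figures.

59.0 mm

Required rate k = F/δ = 497/6.75 = 73.63 N/mm
D = (Gd⁴/(8N_a·k))^(1/3) = (76.1×10³·11.5⁴/(8·11·73.63))^(1/3)
  = (205419)^(1/3) = 59.0038 mm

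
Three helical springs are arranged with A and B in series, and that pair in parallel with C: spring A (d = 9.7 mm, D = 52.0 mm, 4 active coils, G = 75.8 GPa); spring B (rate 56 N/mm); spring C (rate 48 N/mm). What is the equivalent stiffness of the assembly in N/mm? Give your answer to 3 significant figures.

88.7 N/mm

k_A = Gd⁴/(8D³N_a) = (75.8×10³)(9.7⁴)/(8·52.0³·4) = 149.14 N/mm
Springs A,B series: k_AB = 1/(1/149.14+1/56) = 40.713 N/mm; parallel with C: k_eq = 40.713+48 = 88.713 N/mm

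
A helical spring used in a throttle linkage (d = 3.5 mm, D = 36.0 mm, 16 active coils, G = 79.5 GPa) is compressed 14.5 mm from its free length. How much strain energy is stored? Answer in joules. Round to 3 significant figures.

0.210 J

k = Gd⁴/(8D³N_a) = (79.5×10³)(3.5⁴)/(8·36.0³·16) = 1.9977 N/mm
U = ½kδ² = 0.5 × 1.9977 × 14.5² = 210 N·mm = 0.21 J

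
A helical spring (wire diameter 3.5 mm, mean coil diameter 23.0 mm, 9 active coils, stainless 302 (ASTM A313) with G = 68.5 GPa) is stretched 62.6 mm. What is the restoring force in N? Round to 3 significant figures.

735 N

k = Gd⁴/(8D³N_a) = (68.5×10³)(3.5⁴)/(8·23.0³·9) = 11.734 N/mm
F = k·δ = 11.734 × 62.6 = 734.55 N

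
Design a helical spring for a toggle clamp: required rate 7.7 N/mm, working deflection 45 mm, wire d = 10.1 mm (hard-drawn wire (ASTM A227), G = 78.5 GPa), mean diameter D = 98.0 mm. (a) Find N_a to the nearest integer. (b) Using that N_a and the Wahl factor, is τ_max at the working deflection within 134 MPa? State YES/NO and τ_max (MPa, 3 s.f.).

(a) 14 coils; (b) YES, τ_max = 97.1 MPa

N_a = Gd⁴/(8D³k) = (78.5×10³)(10.1⁴)/(8·98.0³·7.7) = 14.09 → N_a = 14
Actual rate k = Gd⁴/(8D³·14) = 7.7492 N/mm
Working load F = kδ = 7.7492·45 = 348.72 N
C = 98.0/10.1 = 9.7030; K_W = (4C−1)/(4C−4)+0.615/C = 1.1496
τ_max = K_W·8FD/(πd³) = 1.1496·84.464 = 97.097 MPa
τ_max ≤ 134 MPa → acceptable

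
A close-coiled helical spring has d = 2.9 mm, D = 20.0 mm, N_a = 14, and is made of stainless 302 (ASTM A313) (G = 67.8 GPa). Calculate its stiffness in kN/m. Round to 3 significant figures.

k = Gd⁴/(8D³N_a) = (67.8×10³ × 2.9⁴) / (8 × 20.0³ × 14)
  = 4.79537e+06 / 896000 = 5.352 N/mm

5.35 kN/m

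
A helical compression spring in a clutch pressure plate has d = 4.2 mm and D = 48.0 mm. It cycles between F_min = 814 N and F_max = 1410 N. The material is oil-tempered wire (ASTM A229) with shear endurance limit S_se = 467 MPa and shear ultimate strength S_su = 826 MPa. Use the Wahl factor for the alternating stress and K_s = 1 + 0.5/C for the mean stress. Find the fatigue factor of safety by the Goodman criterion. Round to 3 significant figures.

C = D/d = 48.0/4.2 = 11.4286; K_W = (4C−1)/(4C−4)+0.615/C = 1.1257; K_s = 1+0.5/C = 1.0437
F_a = (F_max−F_min)/2 = 298 N; F_m = (F_max+F_min)/2 = 1112 N
τ_a = K_W·8F_aD/(πd³) = 1.1257 × 491.64 = 553.46 MPa
τ_m = K_s·8F_mD/(πd³) = 1.0437 × 1834.6 = 1914.8 MPa
Goodman: 1/n_f = τ_a/S_se + τ_m/S_su = 553.46/467 + 1914.8/826 = 1.18513 + 2.31822 = 3.5034
n_f = 1/3.5034 = 0.2854

0.285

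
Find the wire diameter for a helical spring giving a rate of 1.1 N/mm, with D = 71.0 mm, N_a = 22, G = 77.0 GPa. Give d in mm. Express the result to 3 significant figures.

5.48 mm

d = (8D³N_a·k / G)^(1/4) = (8·71.0³·22·1.1 / (77.0×10³))^0.25
  = (899.89)^0.25 = 5.4771 mm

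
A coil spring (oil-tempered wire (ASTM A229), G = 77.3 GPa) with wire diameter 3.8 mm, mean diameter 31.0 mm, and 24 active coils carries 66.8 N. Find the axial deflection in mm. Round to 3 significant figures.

k = Gd⁴/(8D³N_a) = (77.3×10³)(3.8⁴)/(8·31.0³·24) = 2.8179 N/mm
δ = F/k = 66.8 / 2.8179 = 23.705 mm

23.7 mm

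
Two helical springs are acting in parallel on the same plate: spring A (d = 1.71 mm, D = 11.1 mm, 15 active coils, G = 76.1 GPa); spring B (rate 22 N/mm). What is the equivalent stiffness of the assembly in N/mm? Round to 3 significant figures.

26.0 N/mm

k_A = Gd⁴/(8D³N_a) = (76.1×10³)(1.71⁴)/(8·11.1³·15) = 3.9648 N/mm
Parallel: k_eq = 3.9648 + 22 = 25.965 N/mm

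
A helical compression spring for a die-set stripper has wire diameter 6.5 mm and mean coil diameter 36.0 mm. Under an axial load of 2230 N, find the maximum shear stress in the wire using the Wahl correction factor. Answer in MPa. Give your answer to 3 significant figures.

Spring index C = D/d = 36.0/6.5 = 5.5385
K_W = (4C−1)/(4C−4) + 0.615/C = 21.154/18.154 + 0.1110 = 1.2763
τ₀ = 8FD/(πd³) = 8·2230·36.0/(π·6.5³) = 642240/862.76 = 744.4 MPa
τ_max = K·τ₀ = 1.2763 × 744.4 = 950.08 MPa

950 MPa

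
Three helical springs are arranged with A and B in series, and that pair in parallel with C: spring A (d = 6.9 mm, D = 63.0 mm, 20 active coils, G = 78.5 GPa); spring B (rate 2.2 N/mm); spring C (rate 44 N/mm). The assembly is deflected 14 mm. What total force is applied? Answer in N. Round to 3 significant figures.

637 N

k_A = Gd⁴/(8D³N_a) = (78.5×10³)(6.9⁴)/(8·63.0³·20) = 4.4476 N/mm
Springs A,B series: k_AB = 1/(1/4.4476+1/2.2) = 1.4719 N/mm; parallel with C: k_eq = 1.4719+44 = 45.472 N/mm
F = k_eq·δ = 45.472·14 = 636.61 N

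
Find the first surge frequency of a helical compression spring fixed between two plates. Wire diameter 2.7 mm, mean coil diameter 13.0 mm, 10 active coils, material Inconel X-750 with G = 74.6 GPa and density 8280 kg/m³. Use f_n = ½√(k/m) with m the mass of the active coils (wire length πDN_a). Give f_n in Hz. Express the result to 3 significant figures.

540 Hz

k = Gd⁴/(8D³N_a) = (74.6×10³)(2.7⁴)/(8·13.0³·10) = 22.557 N/mm = 22557 N/m
Wire length L = πDN_a = π·13.0·10 = 408.41 mm
m = ρ·(πd²/4)·L = 8280 × 5.7256×10⁻⁶ m² × 0.40841 m = 0.019362 kg
f_n = ½√(k/m) = 0.5·√(22557/0.019362) = 0.5·√(1.165e+06) = 539.68 Hz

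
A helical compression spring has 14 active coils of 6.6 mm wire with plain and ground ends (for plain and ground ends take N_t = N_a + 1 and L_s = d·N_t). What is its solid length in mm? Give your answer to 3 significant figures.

99.0 mm

plain and ground ends: N_t = N_a + 1 = 14 + 1 = 15
L_s = d·N_t = 6.6 × 15 = 99 mm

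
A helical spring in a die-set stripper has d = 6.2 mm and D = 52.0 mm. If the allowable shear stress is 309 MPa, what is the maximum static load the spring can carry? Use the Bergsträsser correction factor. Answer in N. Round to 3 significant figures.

478 N

C = D/d = 52.0/6.2 = 8.3871
K_B = (4C+2)/(4C−3) = 35.548/30.548 = 1.1637
τ_max = K·8FD/(πd³) → F_max = τ_allow·πd³/(8DK)
F_max = 309·π·6.2³/(8·52.0·1.1637) = 2.3136e+05/484.09 = 477.92 N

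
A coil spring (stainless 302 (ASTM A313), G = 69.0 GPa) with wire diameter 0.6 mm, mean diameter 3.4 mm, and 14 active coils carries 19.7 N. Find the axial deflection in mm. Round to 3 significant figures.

k = Gd⁴/(8D³N_a) = (69.0×10³)(0.6⁴)/(8·3.4³·14) = 2.0314 N/mm
δ = F/k = 19.7 / 2.0314 = 9.6977 mm

9.70 mm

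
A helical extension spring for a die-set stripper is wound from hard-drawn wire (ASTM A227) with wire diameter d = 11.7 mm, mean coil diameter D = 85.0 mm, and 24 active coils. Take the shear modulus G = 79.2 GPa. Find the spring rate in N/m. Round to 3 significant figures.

12600 N/m

k = Gd⁴/(8D³N_a) = (79.2×10³ × 11.7⁴) / (8 × 85.0³ × 24)
  = 1.48412e+09 / 1.17912e+08 = 12.587 N/mm = 12587 N/m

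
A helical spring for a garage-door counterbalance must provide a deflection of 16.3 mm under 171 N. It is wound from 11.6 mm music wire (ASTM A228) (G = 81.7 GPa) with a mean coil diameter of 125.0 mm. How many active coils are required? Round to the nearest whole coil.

9

Required rate k = F/δ = 171/16.3 = 10.491 N/mm
N_a = Gd⁴/(8D³k) = (81.7×10³ × 11.6⁴)/(8 × 125.0³ × 10.491)
    = 1.47929e+09 / 1.63919e+08 = 9.025 → 9 coils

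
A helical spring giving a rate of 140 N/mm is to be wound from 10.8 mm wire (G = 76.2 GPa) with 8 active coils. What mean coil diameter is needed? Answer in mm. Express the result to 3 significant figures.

48.7 mm

D = (Gd⁴/(8N_a·k))^(1/3) = (76.2×10³·10.8⁴/(8·8·140))^(1/3)
  = (115702)^(1/3) = 48.7282 mm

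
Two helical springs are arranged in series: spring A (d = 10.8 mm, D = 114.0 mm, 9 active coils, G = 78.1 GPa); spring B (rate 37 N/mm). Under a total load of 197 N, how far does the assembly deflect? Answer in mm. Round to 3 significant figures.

25.1 mm

k_A = Gd⁴/(8D³N_a) = (78.1×10³)(10.8⁴)/(8·114.0³·9) = 9.9609 N/mm
Series: 1/k_eq = 1/9.9609 + 1/37 = 0.12742; k_eq = 7.8481 N/mm
δ = F/k_eq = 197/7.8481 = 25.102 mm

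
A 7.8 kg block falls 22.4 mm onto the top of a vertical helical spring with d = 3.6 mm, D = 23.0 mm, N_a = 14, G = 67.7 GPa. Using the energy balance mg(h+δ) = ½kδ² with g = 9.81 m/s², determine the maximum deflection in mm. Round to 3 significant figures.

31.4 mm

k = Gd⁴/(8D³N_a) = (67.7×10³)(3.6⁴)/(8·23.0³·14) = 8.3444 N/mm
W = mg = 7.8 × 9.81 = 76.518 N
½kδ² − Wδ − Wh = 0 → δ = (W + √(W² + 2kWh))/k
δ = (76.518 + √(5855 + 28604.8))/8.3444 = (76.518 + 185.63)/8.3444 = 31.416 mm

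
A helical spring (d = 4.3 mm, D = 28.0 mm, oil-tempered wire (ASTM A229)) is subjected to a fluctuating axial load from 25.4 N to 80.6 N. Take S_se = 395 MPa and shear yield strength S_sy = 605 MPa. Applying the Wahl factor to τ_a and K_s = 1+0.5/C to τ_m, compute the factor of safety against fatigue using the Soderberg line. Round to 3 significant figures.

6.18

C = D/d = 28.0/4.3 = 6.5116; K_W = (4C−1)/(4C−4)+0.615/C = 1.2305; K_s = 1+0.5/C = 1.0768
F_a = (F_max−F_min)/2 = 27.6 N; F_m = (F_max+F_min)/2 = 53 N
τ_a = K_W·8F_aD/(πd³) = 1.2305 × 24.752 = 30.457 MPa
τ_m = K_s·8F_mD/(πd³) = 1.0768 × 47.53 = 51.18 MPa
Soderberg: 1/n_f = τ_a/S_se + τ_m/S_sy = 30.457/395 + 51.18/605 = 0.07711 + 0.08459 = 0.1617
n_f = 1/0.1617 = 6.184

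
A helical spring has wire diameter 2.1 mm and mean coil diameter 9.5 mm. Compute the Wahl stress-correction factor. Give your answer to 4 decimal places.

1.3488

C = D/d = 9.5/2.1 = 4.5238
K_W = (4C−1)/(4C−4) + 0.615/C = 17.095/14.095 + 0.1359 = 1.3488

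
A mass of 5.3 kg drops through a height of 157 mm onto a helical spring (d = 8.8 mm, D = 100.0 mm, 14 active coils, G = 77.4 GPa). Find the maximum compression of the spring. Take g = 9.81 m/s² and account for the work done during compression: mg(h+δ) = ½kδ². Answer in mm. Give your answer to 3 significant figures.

76.6 mm

k = Gd⁴/(8D³N_a) = (77.4×10³)(8.8⁴)/(8·100.0³·14) = 4.1443 N/mm
W = mg = 5.3 × 9.81 = 51.993 N
½kδ² − Wδ − Wh = 0 → δ = (W + √(W² + 2kWh))/k
δ = (51.993 + √(2703.3 + 67659.4))/4.1443 = (51.993 + 265.26)/4.1443 = 76.551 mm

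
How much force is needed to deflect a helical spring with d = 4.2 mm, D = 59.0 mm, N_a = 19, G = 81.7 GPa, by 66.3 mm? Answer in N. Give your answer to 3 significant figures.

k = Gd⁴/(8D³N_a) = (81.7×10³)(4.2⁴)/(8·59.0³·19) = 0.81437 N/mm
F = k·δ = 0.81437 × 66.3 = 53.992 N

54.0 N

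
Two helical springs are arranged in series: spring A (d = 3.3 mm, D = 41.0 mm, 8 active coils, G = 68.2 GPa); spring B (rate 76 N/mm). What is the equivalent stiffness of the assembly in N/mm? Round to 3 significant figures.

1.79 N/mm

k_A = Gd⁴/(8D³N_a) = (68.2×10³)(3.3⁴)/(8·41.0³·8) = 1.8336 N/mm
Series: 1/k_eq = 1/1.8336 + 1/76 = 0.55853; k_eq = 1.7904 N/mm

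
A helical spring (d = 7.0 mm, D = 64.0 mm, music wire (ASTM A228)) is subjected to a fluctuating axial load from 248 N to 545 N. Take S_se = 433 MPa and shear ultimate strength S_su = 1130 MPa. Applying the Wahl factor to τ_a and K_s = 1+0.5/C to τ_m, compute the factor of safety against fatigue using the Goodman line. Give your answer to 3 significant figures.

C = D/d = 64.0/7.0 = 9.1429; K_W = (4C−1)/(4C−4)+0.615/C = 1.1594; K_s = 1+0.5/C = 1.0547
F_a = (F_max−F_min)/2 = 148.5 N; F_m = (F_max+F_min)/2 = 396.5 N
τ_a = K_W·8F_aD/(πd³) = 1.1594 × 70.559 = 81.804 MPa
τ_m = K_s·8F_mD/(πd³) = 1.0547 × 188.39 = 198.7 MPa
Goodman: 1/n_f = τ_a/S_se + τ_m/S_su = 81.804/433 + 198.7/1130 = 0.18892 + 0.17584 = 0.36476
n_f = 1/0.36476 = 2.742

2.74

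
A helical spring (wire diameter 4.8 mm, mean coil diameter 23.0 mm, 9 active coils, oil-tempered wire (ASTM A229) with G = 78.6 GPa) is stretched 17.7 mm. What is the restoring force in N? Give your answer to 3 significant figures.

k = Gd⁴/(8D³N_a) = (78.6×10³)(4.8⁴)/(8·23.0³·9) = 47.629 N/mm
F = k·δ = 47.629 × 17.7 = 843.03 N

843 N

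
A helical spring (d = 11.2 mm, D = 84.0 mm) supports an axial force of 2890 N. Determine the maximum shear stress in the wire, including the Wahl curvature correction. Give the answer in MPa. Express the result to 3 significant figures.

527 MPa

Spring index C = D/d = 84.0/11.2 = 7.5000
K_W = (4C−1)/(4C−4) + 0.615/C = 29.000/26.000 + 0.0820 = 1.1974
τ₀ = 8FD/(πd³) = 8·2890·84.0/(π·11.2³) = 1.94208e+06/4413.7 = 440.01 MPa
τ_max = K·τ₀ = 1.1974 × 440.01 = 526.86 MPa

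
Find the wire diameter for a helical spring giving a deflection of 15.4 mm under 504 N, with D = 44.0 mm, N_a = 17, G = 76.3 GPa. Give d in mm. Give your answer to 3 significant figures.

Required rate k = F/δ = 504/15.4 = 32.727 N/mm
d = (8D³N_a·k / G)^(1/4) = (8·44.0³·17·32.727 / (76.3×10³))^0.25
  = (4969.2)^0.25 = 8.3960 mm

8.40 mm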